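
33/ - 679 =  - 33/679 = - 0.05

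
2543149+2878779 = 5421928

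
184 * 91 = 16744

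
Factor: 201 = 3^1*67^1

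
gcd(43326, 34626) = 174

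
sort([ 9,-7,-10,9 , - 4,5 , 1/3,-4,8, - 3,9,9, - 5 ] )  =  [- 10, - 7,-5, - 4,  -  4,-3,1/3 , 5, 8,9,  9,9,9] 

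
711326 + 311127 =1022453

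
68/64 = 1 + 1/16 = 1.06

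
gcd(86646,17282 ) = 2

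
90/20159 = 90/20159 = 0.00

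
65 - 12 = 53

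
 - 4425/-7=632  +  1/7 = 632.14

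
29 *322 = 9338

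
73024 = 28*2608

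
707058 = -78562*( - 9)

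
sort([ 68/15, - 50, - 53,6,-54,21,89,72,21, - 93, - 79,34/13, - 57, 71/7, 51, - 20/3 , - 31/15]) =[- 93, - 79,- 57,-54, - 53, -50,-20/3,  -  31/15,  34/13, 68/15, 6,71/7, 21, 21, 51, 72,89 ]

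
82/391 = 82/391 = 0.21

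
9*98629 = 887661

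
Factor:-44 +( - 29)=- 73 = -73^1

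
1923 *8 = 15384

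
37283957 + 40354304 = 77638261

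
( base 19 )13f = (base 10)433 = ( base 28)FD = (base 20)11D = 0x1B1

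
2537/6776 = 2537/6776 = 0.37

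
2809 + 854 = 3663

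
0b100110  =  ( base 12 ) 32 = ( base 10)38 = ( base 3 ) 1102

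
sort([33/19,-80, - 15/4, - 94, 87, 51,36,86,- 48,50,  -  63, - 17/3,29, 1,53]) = [-94, -80,-63, - 48,-17/3, - 15/4, 1,33/19, 29, 36,50,51 , 53, 86,87]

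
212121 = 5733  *37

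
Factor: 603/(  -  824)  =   - 2^ ( - 3)*3^2*67^1 *103^( - 1)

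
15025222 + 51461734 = 66486956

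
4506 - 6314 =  -1808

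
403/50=8 + 3/50 = 8.06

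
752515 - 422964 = 329551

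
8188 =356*23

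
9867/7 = 9867/7 = 1409.57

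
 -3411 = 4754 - 8165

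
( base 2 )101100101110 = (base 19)7hc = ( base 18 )8F0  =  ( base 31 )2UA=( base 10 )2862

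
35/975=7/195 = 0.04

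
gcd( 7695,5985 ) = 855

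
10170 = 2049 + 8121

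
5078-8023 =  - 2945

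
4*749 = 2996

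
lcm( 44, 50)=1100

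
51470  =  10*5147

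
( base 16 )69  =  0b1101001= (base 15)70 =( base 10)105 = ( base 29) 3I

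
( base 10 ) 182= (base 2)10110110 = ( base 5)1212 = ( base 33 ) 5h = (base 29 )68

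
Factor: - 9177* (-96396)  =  2^2* 3^2*7^1*19^1*23^1 *29^1* 277^1 = 884626092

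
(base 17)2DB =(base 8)1452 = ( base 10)810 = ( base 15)390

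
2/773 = 2/773 = 0.00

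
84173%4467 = 3767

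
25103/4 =25103/4= 6275.75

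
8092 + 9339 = 17431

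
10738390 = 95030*113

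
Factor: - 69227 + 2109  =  - 67118 = - 2^1*37^1*907^1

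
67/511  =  67/511 =0.13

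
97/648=97/648=0.15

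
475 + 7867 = 8342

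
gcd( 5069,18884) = 1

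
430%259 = 171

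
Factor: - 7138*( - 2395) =2^1 * 5^1*43^1 *83^1*479^1 =17095510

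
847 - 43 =804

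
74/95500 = 37/47750 = 0.00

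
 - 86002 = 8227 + - 94229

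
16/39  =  16/39= 0.41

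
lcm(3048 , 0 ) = 0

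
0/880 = 0  =  0.00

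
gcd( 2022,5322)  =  6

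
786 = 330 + 456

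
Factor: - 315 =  - 3^2*5^1*7^1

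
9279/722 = 12 + 615/722=   12.85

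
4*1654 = 6616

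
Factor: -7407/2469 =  - 3^1 = - 3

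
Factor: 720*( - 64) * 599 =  - 2^10 * 3^2 * 5^1  *  599^1 = - 27601920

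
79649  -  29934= 49715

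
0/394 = 0  =  0.00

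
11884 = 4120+7764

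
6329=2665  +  3664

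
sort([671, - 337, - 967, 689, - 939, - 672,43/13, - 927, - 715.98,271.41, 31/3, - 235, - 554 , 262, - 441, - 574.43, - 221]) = [ - 967, -939, - 927 , - 715.98, - 672,-574.43, - 554, - 441, - 337, - 235, - 221,43/13,31/3, 262 , 271.41,671, 689 ] 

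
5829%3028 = 2801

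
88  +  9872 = 9960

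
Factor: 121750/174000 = 487/696 =2^( - 3)*3^(-1)*29^( - 1 )*487^1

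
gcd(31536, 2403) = 27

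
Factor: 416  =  2^5*13^1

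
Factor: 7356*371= 2729076=2^2*3^1*7^1*53^1 * 613^1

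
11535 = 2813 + 8722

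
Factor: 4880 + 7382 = 2^1*6131^1 = 12262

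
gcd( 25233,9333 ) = 3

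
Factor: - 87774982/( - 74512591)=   2^1 *43887491^1 * 74512591^ ( - 1)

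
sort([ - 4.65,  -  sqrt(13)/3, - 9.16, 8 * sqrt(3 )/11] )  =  [ - 9.16,  -  4.65,  -  sqrt ( 13)/3 , 8 *sqrt( 3 )/11 ] 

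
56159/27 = 2079 + 26/27 = 2079.96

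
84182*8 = 673456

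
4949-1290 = 3659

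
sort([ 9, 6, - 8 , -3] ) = [ - 8 , - 3,  6,9]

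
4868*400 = 1947200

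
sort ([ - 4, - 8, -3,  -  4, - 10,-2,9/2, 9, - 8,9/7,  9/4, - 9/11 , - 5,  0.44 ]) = [ - 10, -8,  -  8,  -  5,-4, - 4, -3 ,-2,-9/11, 0.44,9/7, 9/4,9/2, 9]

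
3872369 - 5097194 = -1224825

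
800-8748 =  -7948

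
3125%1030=35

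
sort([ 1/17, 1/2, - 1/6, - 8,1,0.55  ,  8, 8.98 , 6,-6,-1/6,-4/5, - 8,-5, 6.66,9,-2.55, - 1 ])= [ - 8, - 8,  -  6,-5,-2.55,- 1, - 4/5, - 1/6, - 1/6, 1/17,  1/2,0.55,  1,6  ,  6.66,  8,8.98,9]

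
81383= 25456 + 55927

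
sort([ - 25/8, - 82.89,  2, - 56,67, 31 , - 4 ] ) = [ - 82.89, - 56, - 4 , - 25/8,2, 31,67 ] 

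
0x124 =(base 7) 565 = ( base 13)196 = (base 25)bh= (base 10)292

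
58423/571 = 102 + 181/571 =102.32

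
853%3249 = 853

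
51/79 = 51/79 = 0.65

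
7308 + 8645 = 15953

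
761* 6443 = 4903123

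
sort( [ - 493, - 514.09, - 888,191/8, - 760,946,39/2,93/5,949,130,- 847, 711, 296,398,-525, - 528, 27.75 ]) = [ - 888, - 847, - 760,  -  528, - 525, - 514.09,  -  493,93/5,39/2, 191/8,27.75, 130 , 296,398,711, 946,949]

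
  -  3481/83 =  - 3481/83 = - 41.94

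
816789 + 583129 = 1399918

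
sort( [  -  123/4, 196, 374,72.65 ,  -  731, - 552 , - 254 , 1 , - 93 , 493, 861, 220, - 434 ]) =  [ - 731, - 552, - 434,  -  254, - 93, -123/4, 1, 72.65, 196,  220,374,493,861]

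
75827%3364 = 1819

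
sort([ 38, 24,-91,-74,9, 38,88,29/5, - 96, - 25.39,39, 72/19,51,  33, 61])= [ - 96, - 91, - 74, - 25.39, 72/19,29/5, 9, 24, 33,38,38,39,  51, 61, 88]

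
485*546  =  264810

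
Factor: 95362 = 2^1*47681^1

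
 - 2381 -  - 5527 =3146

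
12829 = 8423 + 4406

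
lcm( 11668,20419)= 81676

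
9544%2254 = 528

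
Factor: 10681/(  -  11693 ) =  - 971/1063 = - 971^1*1063^( - 1) 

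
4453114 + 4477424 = 8930538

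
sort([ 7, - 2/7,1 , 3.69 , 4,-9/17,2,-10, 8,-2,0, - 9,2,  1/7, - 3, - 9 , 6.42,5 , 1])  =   [ - 10, - 9, -9, - 3, -2,-9/17,-2/7 , 0, 1/7,1, 1, 2,2,3.69 , 4,5,6.42,7 , 8]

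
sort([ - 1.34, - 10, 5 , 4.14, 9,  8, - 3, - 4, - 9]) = [ - 10, - 9, - 4, - 3, - 1.34, 4.14, 5,8 , 9 ] 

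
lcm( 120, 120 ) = 120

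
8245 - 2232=6013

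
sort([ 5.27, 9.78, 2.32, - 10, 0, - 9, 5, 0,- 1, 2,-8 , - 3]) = [ - 10 , - 9, - 8, - 3,  -  1, 0, 0,2,2.32,5, 5.27, 9.78 ]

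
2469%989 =491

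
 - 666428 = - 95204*7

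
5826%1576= 1098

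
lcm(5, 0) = 0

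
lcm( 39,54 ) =702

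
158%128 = 30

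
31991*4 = 127964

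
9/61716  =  3/20572 = 0.00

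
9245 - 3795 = 5450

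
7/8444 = 7/8444=0.00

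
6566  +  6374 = 12940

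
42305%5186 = 817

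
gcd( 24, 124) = 4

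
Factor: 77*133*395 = 5^1*7^2 * 11^1 * 19^1*79^1= 4045195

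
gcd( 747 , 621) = 9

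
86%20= 6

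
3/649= 3/649 = 0.00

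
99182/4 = 49591/2 = 24795.50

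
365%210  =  155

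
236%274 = 236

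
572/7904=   11/152 = 0.07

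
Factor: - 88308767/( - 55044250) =2^( - 1)*5^( - 3)*6089^1*14503^1*220177^( - 1)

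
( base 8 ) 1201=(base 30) lb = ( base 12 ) 455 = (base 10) 641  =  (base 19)1ee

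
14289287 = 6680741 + 7608546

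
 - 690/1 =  - 690 = -690.00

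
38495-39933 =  - 1438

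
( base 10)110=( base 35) 35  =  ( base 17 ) 68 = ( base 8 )156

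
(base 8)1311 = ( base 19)1IA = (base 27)QB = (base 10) 713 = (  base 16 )2C9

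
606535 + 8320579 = 8927114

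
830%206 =6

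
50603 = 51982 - 1379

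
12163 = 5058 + 7105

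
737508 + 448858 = 1186366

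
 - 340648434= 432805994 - 773454428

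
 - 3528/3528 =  - 1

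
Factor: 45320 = 2^3*5^1 * 11^1*103^1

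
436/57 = 7+37/57 = 7.65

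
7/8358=1/1194 = 0.00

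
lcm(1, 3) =3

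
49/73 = 49/73 = 0.67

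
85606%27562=2920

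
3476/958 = 1738/479 = 3.63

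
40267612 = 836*48167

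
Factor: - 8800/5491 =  - 2^5*5^2*11^1*17^( - 2)*19^( - 1) 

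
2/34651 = 2/34651   =  0.00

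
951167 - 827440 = 123727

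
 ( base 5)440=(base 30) 40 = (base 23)55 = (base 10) 120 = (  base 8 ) 170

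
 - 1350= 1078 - 2428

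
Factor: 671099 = 11^1*13^2*19^2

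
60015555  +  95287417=155302972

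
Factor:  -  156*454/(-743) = 70824/743= 2^3* 3^1*13^1 * 227^1*743^( - 1 )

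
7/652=7/652 = 0.01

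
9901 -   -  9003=18904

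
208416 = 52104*4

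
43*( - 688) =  - 29584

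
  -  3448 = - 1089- 2359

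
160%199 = 160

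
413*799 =329987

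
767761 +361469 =1129230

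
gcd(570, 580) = 10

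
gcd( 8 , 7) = 1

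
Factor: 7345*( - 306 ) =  - 2^1*3^2*5^1 *13^1*17^1 * 113^1 = - 2247570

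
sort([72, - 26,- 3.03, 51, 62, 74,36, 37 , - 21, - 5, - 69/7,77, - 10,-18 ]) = [  -  26, - 21, - 18, - 10, - 69/7,-5,-3.03, 36,37,51, 62, 72, 74,77 ]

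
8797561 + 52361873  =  61159434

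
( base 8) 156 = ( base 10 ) 110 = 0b1101110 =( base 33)3b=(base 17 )68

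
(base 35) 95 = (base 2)101000000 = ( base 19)gg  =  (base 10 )320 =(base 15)165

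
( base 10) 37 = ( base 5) 122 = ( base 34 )13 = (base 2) 100101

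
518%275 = 243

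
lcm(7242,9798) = 166566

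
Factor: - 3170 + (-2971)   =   - 6141 = - 3^1*23^1* 89^1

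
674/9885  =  674/9885 = 0.07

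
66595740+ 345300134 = 411895874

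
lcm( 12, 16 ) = 48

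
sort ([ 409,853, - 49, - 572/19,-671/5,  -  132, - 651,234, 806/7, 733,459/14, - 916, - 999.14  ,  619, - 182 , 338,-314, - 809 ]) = [ - 999.14,- 916,-809, - 651, - 314, -182, - 671/5, - 132, - 49, - 572/19,459/14,806/7,234,338, 409  ,  619, 733,853]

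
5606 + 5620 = 11226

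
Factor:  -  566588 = -2^2 * 11^1*79^1*163^1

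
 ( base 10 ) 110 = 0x6E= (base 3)11002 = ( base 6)302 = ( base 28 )3Q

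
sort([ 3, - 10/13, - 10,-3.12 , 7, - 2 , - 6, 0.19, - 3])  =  [-10, - 6, - 3.12,-3, - 2,-10/13, 0.19, 3,7]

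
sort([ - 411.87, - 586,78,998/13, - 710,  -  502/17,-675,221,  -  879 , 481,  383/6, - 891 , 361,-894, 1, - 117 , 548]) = [ - 894, -891,  -  879,  -  710, - 675, - 586 ,  -  411.87, - 117, - 502/17, 1,383/6,  998/13,78,221, 361,481,548 ] 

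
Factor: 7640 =2^3*5^1*191^1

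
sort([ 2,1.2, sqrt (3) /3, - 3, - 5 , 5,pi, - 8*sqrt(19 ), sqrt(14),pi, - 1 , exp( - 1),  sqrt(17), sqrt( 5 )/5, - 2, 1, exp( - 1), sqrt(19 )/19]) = [ - 8*sqrt(19) , - 5, - 3, - 2,-1,sqrt(19)/19, exp( - 1), exp( - 1),sqrt(5 )/5 , sqrt (3 )/3, 1, 1.2, 2, pi, pi, sqrt(14 ),  sqrt( 17), 5]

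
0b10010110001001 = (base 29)BCA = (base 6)112253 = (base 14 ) 3705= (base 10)9609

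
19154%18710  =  444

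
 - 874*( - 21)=18354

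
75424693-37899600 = 37525093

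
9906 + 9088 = 18994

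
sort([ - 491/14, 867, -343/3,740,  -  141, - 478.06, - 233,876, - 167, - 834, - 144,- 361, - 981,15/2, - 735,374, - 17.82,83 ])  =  [  -  981, - 834, - 735, - 478.06, - 361 , - 233,  -  167,- 144 ,- 141, - 343/3 , - 491/14, - 17.82,15/2,  83,374, 740,867,876]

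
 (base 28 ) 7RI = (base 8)14166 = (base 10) 6262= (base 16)1876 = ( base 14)23D4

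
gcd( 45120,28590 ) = 30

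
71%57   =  14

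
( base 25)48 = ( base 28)3O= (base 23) 4G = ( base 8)154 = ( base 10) 108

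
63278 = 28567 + 34711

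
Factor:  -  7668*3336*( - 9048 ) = 2^8*3^5*13^1*29^1*71^1*139^1= 231451893504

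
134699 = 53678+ 81021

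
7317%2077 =1086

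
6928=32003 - 25075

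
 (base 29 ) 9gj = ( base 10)8052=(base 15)25BC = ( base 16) 1F74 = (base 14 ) 2d12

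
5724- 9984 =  - 4260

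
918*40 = 36720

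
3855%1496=863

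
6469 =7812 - 1343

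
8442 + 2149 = 10591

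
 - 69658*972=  - 67707576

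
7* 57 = 399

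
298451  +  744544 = 1042995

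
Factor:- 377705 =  - 5^1*75541^1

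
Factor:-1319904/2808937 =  - 2^5*3^2* 317^ ( - 1 )*4583^1*8861^( - 1) 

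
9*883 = 7947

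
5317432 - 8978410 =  - 3660978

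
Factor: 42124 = 2^2*10531^1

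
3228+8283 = 11511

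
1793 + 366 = 2159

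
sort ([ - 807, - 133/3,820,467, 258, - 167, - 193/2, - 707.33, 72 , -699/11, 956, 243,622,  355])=[ - 807,-707.33, - 167, - 193/2, - 699/11 , - 133/3,72,243,258,355,467,622,820, 956]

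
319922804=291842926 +28079878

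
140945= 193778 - 52833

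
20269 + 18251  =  38520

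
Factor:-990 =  - 2^1*3^2*5^1*11^1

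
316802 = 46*6887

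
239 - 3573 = - 3334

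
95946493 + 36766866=132713359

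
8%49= 8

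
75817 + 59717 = 135534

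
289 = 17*17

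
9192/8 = 1149 = 1149.00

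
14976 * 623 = 9330048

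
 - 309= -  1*309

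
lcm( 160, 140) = 1120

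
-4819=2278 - 7097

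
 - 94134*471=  - 44337114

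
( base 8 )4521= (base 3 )10021100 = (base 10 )2385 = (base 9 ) 3240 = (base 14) C25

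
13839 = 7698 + 6141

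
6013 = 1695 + 4318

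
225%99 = 27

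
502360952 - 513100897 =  - 10739945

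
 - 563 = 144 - 707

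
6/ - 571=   -6/571  =  - 0.01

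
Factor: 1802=2^1*17^1* 53^1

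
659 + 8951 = 9610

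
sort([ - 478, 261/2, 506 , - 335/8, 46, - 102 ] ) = [ - 478, - 102, - 335/8, 46, 261/2,506 ]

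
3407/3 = 1135+ 2/3= 1135.67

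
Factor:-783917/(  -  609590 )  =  2^( - 1 )*5^( - 1 ) * 47^(  -  1 ) * 79^1*1297^ (  -  1 )*9923^1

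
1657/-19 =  - 88 + 15/19 = -87.21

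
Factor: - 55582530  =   -2^1*3^1*5^1*67^1*27653^1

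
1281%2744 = 1281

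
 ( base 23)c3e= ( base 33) 5tt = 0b1100100011111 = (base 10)6431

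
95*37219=3535805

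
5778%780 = 318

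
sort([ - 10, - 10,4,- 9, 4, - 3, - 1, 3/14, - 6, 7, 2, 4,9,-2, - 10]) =[ - 10,-10,- 10,-9, - 6, - 3,  -  2,-1 , 3/14, 2, 4,4, 4, 7,9]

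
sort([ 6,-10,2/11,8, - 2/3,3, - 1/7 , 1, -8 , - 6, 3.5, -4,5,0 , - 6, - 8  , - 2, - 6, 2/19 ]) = [ -10,-8, - 8, - 6, - 6, - 6, -4, - 2, - 2/3,-1/7,0,2/19, 2/11, 1,  3, 3.5,5,6,  8 ] 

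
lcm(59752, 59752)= 59752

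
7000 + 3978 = 10978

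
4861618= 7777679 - 2916061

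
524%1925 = 524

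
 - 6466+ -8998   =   - 15464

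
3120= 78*40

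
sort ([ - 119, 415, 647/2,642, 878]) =[-119, 647/2,  415,642, 878 ] 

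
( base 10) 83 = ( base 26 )35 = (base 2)1010011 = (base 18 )4B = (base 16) 53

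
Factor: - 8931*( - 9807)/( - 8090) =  - 2^(  -  1 )*3^2  *5^( - 1)*7^1*13^1*229^1*467^1*809^(  -  1) = - 87586317/8090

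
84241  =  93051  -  8810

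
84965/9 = 84965/9  =  9440.56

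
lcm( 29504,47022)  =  1504704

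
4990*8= 39920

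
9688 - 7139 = 2549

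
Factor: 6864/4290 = 2^3*5^ ( - 1)  =  8/5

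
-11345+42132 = 30787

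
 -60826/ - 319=190 + 216/319 = 190.68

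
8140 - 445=7695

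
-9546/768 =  -13 + 73/128 = - 12.43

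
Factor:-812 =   -  2^2 * 7^1*29^1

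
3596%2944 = 652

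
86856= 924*94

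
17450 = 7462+9988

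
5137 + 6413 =11550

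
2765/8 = 345+ 5/8= 345.62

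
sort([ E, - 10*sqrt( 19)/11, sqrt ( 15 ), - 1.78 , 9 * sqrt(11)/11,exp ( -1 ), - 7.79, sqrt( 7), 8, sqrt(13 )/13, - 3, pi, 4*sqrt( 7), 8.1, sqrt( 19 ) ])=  [ - 7.79, - 10*sqrt( 19 )/11, - 3, - 1.78,  sqrt(13)/13, exp (  -  1),sqrt( 7 ), 9*sqrt ( 11)/11, E, pi, sqrt( 15), sqrt( 19),8, 8.1, 4 * sqrt( 7 ) ]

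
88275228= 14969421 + 73305807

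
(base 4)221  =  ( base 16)29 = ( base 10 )41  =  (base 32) 19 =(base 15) 2B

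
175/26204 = 175/26204 = 0.01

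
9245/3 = 9245/3 =3081.67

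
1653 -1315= 338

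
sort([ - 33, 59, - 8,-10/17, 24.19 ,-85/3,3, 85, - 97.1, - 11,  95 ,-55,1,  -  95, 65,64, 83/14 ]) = [-97.1,  -  95,-55, -33 , - 85/3,  -  11,-8, - 10/17,  1, 3, 83/14, 24.19,59 , 64, 65 , 85,95 ]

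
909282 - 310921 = 598361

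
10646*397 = 4226462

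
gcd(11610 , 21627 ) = 27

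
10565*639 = 6751035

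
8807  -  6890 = 1917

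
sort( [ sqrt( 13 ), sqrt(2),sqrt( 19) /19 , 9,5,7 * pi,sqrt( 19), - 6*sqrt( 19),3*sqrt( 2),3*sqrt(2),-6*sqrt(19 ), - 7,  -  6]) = [ - 6*sqrt ( 19 ), - 6*sqrt( 19), - 7, - 6 , sqrt( 19)/19, sqrt( 2), sqrt(13), 3*sqrt(2) , 3*sqrt( 2),sqrt( 19 ),5,9,7*pi ]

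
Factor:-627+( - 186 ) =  - 813  =  -  3^1*271^1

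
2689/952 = 2689/952 = 2.82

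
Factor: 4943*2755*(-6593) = - 89783243245 = - 5^1*19^2 * 29^1*347^1 * 4943^1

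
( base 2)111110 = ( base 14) 46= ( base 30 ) 22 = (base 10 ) 62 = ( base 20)32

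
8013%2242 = 1287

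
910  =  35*26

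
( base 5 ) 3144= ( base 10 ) 424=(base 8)650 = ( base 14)224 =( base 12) 2b4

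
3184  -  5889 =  - 2705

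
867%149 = 122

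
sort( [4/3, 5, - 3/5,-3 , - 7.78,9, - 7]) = [ - 7.78, - 7, - 3,  -  3/5, 4/3, 5, 9] 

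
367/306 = 367/306 =1.20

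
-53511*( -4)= 214044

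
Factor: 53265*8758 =466494870= 2^1*3^1*5^1* 29^1*53^1*67^1* 151^1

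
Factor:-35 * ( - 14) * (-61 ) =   -  29890=- 2^1*5^1*7^2 *61^1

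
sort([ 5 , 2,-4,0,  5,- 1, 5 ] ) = [ - 4,  -  1, 0 , 2 , 5,5,5]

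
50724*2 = 101448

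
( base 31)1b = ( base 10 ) 42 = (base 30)1C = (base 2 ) 101010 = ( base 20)22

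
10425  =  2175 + 8250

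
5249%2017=1215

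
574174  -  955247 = - 381073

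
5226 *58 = 303108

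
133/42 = 3 +1/6=3.17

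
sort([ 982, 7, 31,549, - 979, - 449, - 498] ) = [-979, - 498, - 449, 7, 31,549, 982]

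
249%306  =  249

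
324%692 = 324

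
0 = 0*4574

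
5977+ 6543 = 12520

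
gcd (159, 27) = 3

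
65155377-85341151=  - 20185774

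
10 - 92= - 82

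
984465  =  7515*131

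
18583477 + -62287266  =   - 43703789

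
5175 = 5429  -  254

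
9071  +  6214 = 15285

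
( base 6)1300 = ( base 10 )324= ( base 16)144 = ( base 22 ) EG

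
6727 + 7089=13816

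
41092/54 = 20546/27  =  760.96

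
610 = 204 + 406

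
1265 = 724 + 541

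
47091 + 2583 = 49674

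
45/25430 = 9/5086  =  0.00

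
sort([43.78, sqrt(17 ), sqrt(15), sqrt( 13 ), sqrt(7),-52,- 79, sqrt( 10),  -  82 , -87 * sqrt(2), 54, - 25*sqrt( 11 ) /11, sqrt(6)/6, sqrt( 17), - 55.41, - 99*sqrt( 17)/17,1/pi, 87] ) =[  -  87*sqrt( 2), - 82,  -  79  , - 55.41, - 52,  -  99*sqrt ( 17)/17, - 25*sqrt ( 11)/11, 1/pi , sqrt( 6)/6,sqrt(7 ),  sqrt(10), sqrt(13), sqrt(15 ) , sqrt(17),  sqrt( 17 ), 43.78 , 54,87 ] 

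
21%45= 21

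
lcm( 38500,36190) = 1809500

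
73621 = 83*887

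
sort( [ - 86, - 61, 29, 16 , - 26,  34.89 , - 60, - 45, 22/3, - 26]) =[ - 86,- 61, - 60,-45, - 26, - 26,22/3, 16,29, 34.89]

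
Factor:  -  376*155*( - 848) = 49421440= 2^7*5^1*31^1*47^1 * 53^1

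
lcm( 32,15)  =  480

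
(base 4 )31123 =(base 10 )859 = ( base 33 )Q1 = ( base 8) 1533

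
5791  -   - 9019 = 14810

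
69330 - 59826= 9504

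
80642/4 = 20160 + 1/2 = 20160.50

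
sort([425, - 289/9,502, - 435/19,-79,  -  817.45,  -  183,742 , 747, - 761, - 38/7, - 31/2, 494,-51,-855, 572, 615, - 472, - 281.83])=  [ - 855 ,-817.45, - 761,  -  472, - 281.83, - 183,-79, - 51,  -  289/9,-435/19, - 31/2 , - 38/7 , 425, 494, 502, 572, 615, 742, 747]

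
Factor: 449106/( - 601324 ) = -357/478 = - 2^( - 1)*3^1* 7^1 * 17^1* 239^( - 1)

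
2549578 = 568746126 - 566196548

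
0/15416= 0= 0.00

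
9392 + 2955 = 12347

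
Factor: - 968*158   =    -  2^4*11^2*79^1  =  -  152944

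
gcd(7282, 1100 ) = 22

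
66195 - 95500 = - 29305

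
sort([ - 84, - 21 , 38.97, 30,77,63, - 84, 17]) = [ - 84, - 84, - 21, 17,30, 38.97, 63, 77 ] 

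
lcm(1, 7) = 7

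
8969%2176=265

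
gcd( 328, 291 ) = 1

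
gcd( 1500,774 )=6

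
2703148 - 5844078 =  - 3140930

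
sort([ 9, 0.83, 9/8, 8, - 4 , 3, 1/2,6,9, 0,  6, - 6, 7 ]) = [ - 6, - 4,  0,1/2,0.83, 9/8,3, 6,6, 7, 8, 9, 9 ]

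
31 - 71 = -40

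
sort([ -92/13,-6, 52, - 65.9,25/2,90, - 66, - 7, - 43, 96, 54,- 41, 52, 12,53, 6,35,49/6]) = [ - 66, - 65.9, - 43, - 41,-92/13, - 7, - 6, 6, 49/6,12, 25/2, 35, 52,52, 53, 54,90,  96] 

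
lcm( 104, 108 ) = 2808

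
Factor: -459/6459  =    -  3^2*17^1 * 2153^( - 1) = -153/2153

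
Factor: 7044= 2^2*3^1*587^1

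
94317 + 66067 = 160384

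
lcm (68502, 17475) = 1712550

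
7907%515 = 182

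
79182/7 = 79182/7  =  11311.71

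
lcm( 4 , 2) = 4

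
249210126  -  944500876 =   -  695290750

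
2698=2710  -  12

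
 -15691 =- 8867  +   - 6824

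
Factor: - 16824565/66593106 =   -  2^(-1 )*3^(-2)*5^1*29^( -1 )*193^( - 1 ) * 661^(  -  1 )*3364913^1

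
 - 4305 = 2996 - 7301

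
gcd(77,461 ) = 1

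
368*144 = 52992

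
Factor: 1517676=2^2*3^1* 126473^1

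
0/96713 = 0 = 0.00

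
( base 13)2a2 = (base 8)726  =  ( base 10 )470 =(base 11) 398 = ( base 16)1D6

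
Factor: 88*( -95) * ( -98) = 819280=2^4*5^1*7^2 * 11^1*19^1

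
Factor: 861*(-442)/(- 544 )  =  2^( - 4)*3^1 * 7^1*13^1*41^1= 11193/16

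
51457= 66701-15244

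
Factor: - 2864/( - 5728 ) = 1/2 = 2^(  -  1 ) 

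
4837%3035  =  1802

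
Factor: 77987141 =73^1*79^1 *13523^1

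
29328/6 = 4888   =  4888.00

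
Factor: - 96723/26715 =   -  3^1*5^( - 1)*11^1*13^(-1)*137^( - 1)*977^1 = - 32241/8905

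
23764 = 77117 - 53353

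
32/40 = 4/5 = 0.80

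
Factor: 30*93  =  2790  =  2^1 * 3^2 *5^1 *31^1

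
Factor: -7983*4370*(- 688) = 24001368480 = 2^5 * 3^2 * 5^1*19^1*23^1*43^1*887^1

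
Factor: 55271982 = 2^1 * 3^1 * 9211997^1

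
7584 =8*948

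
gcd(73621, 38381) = 1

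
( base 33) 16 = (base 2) 100111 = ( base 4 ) 213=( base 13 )30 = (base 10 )39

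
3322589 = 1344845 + 1977744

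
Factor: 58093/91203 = 3^( - 1)*101^( - 1) * 193^1 = 193/303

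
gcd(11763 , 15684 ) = 3921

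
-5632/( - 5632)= 1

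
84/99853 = 84/99853= 0.00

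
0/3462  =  0 = 0.00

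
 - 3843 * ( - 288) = 1106784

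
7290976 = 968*7532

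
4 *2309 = 9236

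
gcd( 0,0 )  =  0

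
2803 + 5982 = 8785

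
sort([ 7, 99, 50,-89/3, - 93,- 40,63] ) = [-93, - 40,-89/3, 7, 50,63,  99]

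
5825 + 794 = 6619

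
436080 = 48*9085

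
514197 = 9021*57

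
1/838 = 1/838=   0.00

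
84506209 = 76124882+8381327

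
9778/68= 4889/34 = 143.79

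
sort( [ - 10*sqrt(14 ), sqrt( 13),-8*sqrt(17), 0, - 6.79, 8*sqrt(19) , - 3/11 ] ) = [ - 10*sqrt(14 ),-8*sqrt(17), - 6.79, - 3/11,0,sqrt( 13),  8*sqrt( 19 ) ] 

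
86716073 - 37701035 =49015038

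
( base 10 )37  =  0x25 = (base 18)21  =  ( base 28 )19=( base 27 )1a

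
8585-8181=404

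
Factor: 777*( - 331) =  - 3^1 * 7^1*37^1*331^1 = -257187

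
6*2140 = 12840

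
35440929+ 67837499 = 103278428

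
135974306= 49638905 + 86335401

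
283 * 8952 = 2533416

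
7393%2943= 1507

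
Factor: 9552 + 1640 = 11192  =  2^3*1399^1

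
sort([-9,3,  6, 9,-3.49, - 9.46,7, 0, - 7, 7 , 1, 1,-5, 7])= [-9.46,  -  9, - 7, - 5, - 3.49, 0 , 1, 1, 3 , 6,  7, 7,7,9 ]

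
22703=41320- 18617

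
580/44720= 29/2236 = 0.01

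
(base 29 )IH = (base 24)mb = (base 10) 539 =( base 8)1033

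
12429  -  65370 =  - 52941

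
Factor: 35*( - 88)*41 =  - 2^3*5^1*7^1*11^1*41^1 = -126280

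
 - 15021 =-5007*3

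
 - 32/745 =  - 32/745 = - 0.04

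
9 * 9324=83916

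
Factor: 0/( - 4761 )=0 = 0^1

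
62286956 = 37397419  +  24889537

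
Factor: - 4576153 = -4576153^1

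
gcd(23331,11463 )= 3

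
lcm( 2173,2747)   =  145591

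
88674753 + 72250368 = 160925121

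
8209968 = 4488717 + 3721251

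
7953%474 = 369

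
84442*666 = 56238372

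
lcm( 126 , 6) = 126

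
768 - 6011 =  - 5243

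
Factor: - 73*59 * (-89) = 383323 = 59^1 * 73^1 * 89^1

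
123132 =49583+73549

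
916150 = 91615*10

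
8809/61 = 144 + 25/61 = 144.41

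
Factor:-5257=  - 7^1 * 751^1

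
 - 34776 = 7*( - 4968 )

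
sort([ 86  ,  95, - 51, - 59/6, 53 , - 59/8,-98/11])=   [ - 51,-59/6, - 98/11, - 59/8, 53, 86, 95 ]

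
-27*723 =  - 19521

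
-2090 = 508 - 2598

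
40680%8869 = 5204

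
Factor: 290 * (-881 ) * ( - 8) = 2043920  =  2^4*5^1 * 29^1*881^1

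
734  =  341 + 393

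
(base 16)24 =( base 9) 40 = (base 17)22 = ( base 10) 36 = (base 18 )20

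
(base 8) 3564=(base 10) 1908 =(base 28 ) 2C4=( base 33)1or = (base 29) 27n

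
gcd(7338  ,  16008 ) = 6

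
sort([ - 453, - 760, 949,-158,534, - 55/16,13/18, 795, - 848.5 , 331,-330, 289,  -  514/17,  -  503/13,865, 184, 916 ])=[ - 848.5, - 760,  -  453, - 330, - 158 , - 503/13, - 514/17, - 55/16, 13/18,184, 289,  331, 534, 795, 865, 916,949]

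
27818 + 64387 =92205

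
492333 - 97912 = 394421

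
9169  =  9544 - 375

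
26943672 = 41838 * 644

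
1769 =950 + 819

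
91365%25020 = 16305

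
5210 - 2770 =2440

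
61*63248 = 3858128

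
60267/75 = 20089/25 = 803.56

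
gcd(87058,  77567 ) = 1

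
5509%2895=2614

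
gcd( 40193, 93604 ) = 1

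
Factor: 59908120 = 2^3*5^1*31^1*48313^1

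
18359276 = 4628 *3967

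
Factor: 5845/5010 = 2^( - 1) *3^( - 1)*7^1 = 7/6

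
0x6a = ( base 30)3g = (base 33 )37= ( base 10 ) 106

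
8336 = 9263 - 927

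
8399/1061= 7 + 972/1061 = 7.92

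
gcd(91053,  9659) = 1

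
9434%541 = 237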